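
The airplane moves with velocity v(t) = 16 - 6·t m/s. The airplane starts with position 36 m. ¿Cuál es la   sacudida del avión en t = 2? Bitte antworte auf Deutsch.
Ausgehend von der Geschwindigkeit v(t) = 16 - 6·t, nehmen wir 2 Ableitungen. Die Ableitung von der Geschwindigkeit ergibt die Beschleunigung: a(t) = -6. Die Ableitung von der Beschleunigung ergibt den Ruck: j(t) = 0. Wir haben den Ruck j(t) = 0. Durch Einsetzen von t = 2: j(2) = 0.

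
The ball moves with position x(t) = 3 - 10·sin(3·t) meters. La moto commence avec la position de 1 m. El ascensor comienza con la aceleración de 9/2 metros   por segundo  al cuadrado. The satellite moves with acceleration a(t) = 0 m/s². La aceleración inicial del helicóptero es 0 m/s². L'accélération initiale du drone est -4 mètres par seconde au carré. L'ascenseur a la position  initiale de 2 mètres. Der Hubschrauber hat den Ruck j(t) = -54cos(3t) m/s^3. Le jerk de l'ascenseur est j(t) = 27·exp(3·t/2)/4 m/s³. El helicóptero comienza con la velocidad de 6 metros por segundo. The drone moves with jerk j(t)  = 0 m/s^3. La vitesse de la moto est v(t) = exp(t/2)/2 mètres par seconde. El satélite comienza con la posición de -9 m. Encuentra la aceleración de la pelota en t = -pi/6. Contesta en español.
Partiendo de la posición x(t) = 3 - 10·sin(3·t), tomamos 2 derivadas. Derivando la posición, obtenemos la velocidad: v(t) = -30·cos(3·t). Derivando la velocidad, obtenemos la aceleración: a(t) = 90·sin(3·t). Tenemos la aceleración a(t) = 90·sin(3·t). Sustituyendo t = -pi/6: a(-pi/6) = -90.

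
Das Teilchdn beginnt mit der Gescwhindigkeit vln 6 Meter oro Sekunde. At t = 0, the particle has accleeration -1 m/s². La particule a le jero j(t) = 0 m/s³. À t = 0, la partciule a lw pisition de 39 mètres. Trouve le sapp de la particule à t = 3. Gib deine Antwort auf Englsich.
To solve this, we need to take 1 derivative of our jerk equation j(t) = 0. Differentiating jerk, we get snap: s(t) = 0. Using s(t) = 0 and substituting t = 3, we find s = 0.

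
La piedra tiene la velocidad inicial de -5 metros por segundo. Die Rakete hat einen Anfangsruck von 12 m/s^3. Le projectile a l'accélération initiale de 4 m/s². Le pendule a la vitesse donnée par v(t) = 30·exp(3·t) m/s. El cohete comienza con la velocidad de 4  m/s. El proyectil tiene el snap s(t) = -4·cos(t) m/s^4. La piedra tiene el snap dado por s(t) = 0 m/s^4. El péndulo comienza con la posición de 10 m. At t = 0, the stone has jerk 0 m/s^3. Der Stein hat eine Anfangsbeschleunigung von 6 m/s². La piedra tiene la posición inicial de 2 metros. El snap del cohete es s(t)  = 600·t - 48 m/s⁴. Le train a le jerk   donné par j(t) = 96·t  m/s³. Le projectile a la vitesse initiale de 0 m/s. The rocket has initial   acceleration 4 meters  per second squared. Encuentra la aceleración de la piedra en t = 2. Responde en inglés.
We must find the integral of our snap equation s(t) = 0 2 times. Integrating snap and using the initial condition j(0) = 0, we get j(t) = 0. Taking ∫j(t)dt and applying a(0) = 6, we find a(t) = 6. We have acceleration a(t) = 6. Substituting t = 2: a(2) = 6.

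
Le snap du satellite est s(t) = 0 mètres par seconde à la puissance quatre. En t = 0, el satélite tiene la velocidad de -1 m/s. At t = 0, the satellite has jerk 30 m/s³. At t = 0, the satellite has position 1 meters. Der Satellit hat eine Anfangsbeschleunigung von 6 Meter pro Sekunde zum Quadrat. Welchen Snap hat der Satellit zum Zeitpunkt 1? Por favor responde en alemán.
Mit s(t) = 0 und Einsetzen von t = 1, finden wir s = 0.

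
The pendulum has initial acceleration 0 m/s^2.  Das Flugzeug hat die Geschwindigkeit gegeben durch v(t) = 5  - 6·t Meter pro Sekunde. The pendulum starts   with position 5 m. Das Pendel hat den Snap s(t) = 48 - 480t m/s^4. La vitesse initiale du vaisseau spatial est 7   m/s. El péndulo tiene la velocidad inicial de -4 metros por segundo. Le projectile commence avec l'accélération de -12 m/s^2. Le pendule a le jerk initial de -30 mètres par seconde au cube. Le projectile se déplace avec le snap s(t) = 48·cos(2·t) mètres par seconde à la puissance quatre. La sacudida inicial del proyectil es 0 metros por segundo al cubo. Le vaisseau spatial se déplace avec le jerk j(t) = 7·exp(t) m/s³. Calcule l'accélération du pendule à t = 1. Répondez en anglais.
We need to integrate our snap equation s(t) = 48 - 480·t 2 times. The antiderivative of snap is jerk. Using j(0) = -30, we get j(t) = -240·t^2 + 48·t - 30. Integrating jerk and using the initial condition a(0) = 0, we get a(t) = 2·t·(-40·t^2 + 12·t - 15). Using a(t) = 2·t·(-40·t^2 + 12·t - 15) and substituting t = 1, we find a = -86.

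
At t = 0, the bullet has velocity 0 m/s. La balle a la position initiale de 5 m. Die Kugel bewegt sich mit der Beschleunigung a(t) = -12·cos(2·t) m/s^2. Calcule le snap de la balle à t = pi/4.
En partant de l'accélération a(t) = -12·cos(2·t), nous prenons 2 dérivées. En dérivant l'accélération, nous obtenons le jerk: j(t) = 24·sin(2·t). En prenant d/dt de j(t), nous trouvons s(t) = 48·cos(2·t). De l'équation du snap s(t) = 48·cos(2·t), nous substituons t = pi/4 pour obtenir s = 0.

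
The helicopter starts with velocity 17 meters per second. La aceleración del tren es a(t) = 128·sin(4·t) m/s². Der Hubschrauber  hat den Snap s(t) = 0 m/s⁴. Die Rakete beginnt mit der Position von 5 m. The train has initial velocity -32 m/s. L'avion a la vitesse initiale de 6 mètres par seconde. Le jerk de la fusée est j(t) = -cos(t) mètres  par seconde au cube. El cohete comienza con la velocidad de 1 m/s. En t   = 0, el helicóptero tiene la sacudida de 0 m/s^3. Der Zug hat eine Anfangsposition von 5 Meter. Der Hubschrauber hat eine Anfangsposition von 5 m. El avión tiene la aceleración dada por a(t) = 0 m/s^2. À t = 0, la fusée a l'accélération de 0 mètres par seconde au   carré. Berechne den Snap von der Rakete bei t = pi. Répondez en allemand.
Wir müssen unsere Gleichung für den Ruck j(t) = -cos(t) 1-mal ableiten. Mit d/dt von j(t) finden wir s(t) = sin(t). Mit s(t) = sin(t) und Einsetzen von t = pi, finden wir s = 0.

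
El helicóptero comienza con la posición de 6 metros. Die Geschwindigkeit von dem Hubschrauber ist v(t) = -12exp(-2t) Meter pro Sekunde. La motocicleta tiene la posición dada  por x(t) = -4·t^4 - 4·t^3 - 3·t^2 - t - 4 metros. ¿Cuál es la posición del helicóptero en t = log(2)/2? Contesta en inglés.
To find the answer, we compute 1 integral of v(t) = -12·exp(-2·t). Finding the integral of v(t) and using x(0) = 6: x(t) = 6·exp(-2·t). From the given position equation x(t) = 6·exp(-2·t), we substitute t = log(2)/2 to get x = 3.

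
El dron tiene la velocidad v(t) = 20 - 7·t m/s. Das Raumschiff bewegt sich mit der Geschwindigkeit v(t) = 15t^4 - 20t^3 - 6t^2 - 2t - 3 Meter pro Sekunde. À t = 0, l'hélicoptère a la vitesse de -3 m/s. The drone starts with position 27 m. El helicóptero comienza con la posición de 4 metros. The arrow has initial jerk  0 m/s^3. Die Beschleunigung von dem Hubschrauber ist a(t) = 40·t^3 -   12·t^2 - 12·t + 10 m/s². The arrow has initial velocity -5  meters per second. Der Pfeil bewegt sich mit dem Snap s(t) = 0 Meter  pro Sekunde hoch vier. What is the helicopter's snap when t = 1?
To solve this, we need to take 2 derivatives of our acceleration equation a(t) = 40·t^3 - 12·t^2 - 12·t + 10. The derivative of acceleration gives jerk: j(t) = 120·t^2 - 24·t - 12. Differentiating jerk, we get snap: s(t) = 240·t - 24. Using s(t) = 240·t - 24 and substituting t = 1, we find s = 216.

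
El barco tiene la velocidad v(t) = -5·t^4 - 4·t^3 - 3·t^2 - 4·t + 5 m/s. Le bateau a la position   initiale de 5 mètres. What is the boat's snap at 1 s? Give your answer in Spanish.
Partiendo de la velocidad v(t) = -5·t^4 - 4·t^3 - 3·t^2 - 4·t + 5, tomamos 3 derivadas. Derivando la velocidad, obtenemos la aceleración: a(t) = -20·t^3 - 12·t^2 - 6·t - 4. La derivada de la aceleración da la sacudida: j(t) = -60·t^2 - 24·t - 6. Tomando d/dt de j(t), encontramos s(t) = -120·t - 24. De la ecuación del snap s(t) = -120·t - 24, sustituimos t = 1 para obtener s = -144.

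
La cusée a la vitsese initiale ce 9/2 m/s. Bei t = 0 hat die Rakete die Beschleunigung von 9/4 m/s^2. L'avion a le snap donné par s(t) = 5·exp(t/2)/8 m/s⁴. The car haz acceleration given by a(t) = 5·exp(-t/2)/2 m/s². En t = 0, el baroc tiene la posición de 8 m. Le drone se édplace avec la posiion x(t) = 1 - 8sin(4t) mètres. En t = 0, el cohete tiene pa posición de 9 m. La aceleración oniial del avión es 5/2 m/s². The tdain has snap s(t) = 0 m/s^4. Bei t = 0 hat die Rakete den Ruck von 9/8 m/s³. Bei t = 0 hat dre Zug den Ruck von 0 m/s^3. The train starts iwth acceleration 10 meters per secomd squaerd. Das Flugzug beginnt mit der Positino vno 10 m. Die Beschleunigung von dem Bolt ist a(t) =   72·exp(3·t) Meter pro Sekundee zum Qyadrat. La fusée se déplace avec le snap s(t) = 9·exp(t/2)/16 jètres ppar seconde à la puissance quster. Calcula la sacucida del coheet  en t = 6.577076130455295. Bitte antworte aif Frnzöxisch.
En partant du snap s(t) = 9·exp(t/2)/16, nous prenons 1 intégrale. En intégrant le snap et en utilisant la condition initiale j(0) = 9/8, nous obtenons j(t) = 9·exp(t/2)/8. Nous avons le jerk j(t) = 9·exp(t/2)/8. En substituant t = 6.577076130455295: j(6.577076130455295) = 30.1541060375508.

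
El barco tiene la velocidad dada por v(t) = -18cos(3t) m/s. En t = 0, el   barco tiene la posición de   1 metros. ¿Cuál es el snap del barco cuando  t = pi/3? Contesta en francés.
Pour résoudre ceci, nous devons prendre 3 dérivées de notre équation de la vitesse v(t) = -18·cos(3·t). En dérivant la vitesse, nous obtenons l'accélération: a(t) = 54·sin(3·t). La dérivée de l'accélération donne le jerk: j(t) = 162·cos(3·t). La dérivée du jerk donne le snap: s(t) = -486·sin(3·t). En utilisant s(t) = -486·sin(3·t) et en substituant t = pi/3, nous trouvons s = 0.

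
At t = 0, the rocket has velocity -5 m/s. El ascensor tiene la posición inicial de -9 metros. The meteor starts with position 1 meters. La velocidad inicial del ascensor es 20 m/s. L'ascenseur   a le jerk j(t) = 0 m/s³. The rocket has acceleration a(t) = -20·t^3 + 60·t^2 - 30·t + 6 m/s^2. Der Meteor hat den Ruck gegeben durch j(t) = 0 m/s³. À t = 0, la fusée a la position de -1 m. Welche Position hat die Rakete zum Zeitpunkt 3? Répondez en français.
En partant de l'accélération a(t) = -20·t^3 + 60·t^2 - 30·t + 6, nous prenons 2 intégrales. L'intégrale de l'accélération, avec v(0) = -5, donne la vitesse: v(t) = -5·t^4 + 20·t^3 - 15·t^2 + 6·t - 5. En prenant ∫v(t)dt et en appliquant x(0) = -1, nous trouvons x(t) = -t^5 + 5·t^4 - 5·t^3 + 3·t^2 - 5·t - 1. En utilisant x(t) = -t^5 + 5·t^4 - 5·t^3 + 3·t^2 - 5·t - 1 et en substituant t = 3, nous trouvons x = 38.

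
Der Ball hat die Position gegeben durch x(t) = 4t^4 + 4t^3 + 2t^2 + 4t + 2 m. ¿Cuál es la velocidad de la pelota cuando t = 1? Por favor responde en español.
Partiendo de la posición x(t) = 4·t^4 + 4·t^3 + 2·t^2 + 4·t + 2, tomamos 1 derivada. La derivada de la posición da la velocidad: v(t) = 16·t^3 + 12·t^2 + 4·t + 4. De la ecuación de la velocidad v(t) = 16·t^3 + 12·t^2 + 4·t + 4, sustituimos t = 1 para obtener v = 36.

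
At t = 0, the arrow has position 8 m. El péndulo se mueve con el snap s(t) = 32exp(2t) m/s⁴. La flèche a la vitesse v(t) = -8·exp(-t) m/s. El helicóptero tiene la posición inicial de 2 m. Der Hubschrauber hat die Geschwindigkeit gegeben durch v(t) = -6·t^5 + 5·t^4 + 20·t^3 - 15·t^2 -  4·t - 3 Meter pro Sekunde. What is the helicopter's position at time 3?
We need to integrate our velocity equation v(t) = -6·t^5 + 5·t^4 + 20·t^3 - 15·t^2 - 4·t - 3 1 time. The antiderivative of velocity, with x(0) = 2, gives position: x(t) = -t^6 + t^5 + 5·t^4 - 5·t^3 - 2·t^2 - 3·t + 2. From the given position equation x(t) = -t^6 + t^5 + 5·t^4 - 5·t^3 - 2·t^2 - 3·t + 2, we substitute t = 3 to get x = -241.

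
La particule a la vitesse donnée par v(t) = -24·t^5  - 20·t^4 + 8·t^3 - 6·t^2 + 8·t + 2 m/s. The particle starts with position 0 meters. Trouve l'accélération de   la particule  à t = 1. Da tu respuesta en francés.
Pour résoudre ceci, nous devons prendre 1 dérivée de notre équation de la vitesse v(t) = -24·t^5 - 20·t^4 + 8·t^3 - 6·t^2 + 8·t + 2. La dérivée de la vitesse donne l'accélération: a(t) = -120·t^4 - 80·t^3 + 24·t^2 - 12·t + 8. De l'équation de l'accélération a(t) = -120·t^4 - 80·t^3 + 24·t^2 - 12·t + 8, nous substituons t = 1 pour obtenir a = -180.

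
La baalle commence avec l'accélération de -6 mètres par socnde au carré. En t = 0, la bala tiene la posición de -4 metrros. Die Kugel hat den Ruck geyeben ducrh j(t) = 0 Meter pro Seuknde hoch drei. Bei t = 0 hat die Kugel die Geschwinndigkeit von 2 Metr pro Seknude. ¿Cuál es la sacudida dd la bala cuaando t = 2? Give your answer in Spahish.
Tenemos la sacudida j(t) = 0. Sustituyendo t = 2: j(2) = 0.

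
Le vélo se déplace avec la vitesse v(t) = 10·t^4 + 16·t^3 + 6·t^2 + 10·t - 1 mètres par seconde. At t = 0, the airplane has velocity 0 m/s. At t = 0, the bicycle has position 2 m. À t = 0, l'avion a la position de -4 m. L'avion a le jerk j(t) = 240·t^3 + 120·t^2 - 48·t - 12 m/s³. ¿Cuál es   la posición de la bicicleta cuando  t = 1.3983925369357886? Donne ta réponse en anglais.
Starting from velocity v(t) = 10·t^4 + 16·t^3 + 6·t^2 + 10·t - 1, we take 1 integral. Taking ∫v(t)dt and applying x(0) = 2, we find x(t) = 2·t^5 + 4·t^4 + 2·t^3 + 5·t^2 - t + 2. Using x(t) = 2·t^5 + 4·t^4 + 2·t^3 + 5·t^2 - t + 2 and substituting t = 1.3983925369357886, we find x = 41.8390505707093.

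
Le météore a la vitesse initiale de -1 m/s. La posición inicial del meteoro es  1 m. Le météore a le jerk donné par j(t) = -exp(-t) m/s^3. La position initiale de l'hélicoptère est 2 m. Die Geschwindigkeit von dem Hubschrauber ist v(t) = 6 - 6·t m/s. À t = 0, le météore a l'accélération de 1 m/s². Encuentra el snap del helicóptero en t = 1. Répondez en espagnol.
Para resolver esto, necesitamos tomar 3 derivadas de nuestra ecuación de la velocidad v(t) = 6 - 6·t. La derivada de la velocidad da la aceleración: a(t) = -6. Tomando d/dt de a(t), encontramos j(t) = 0. La derivada de la sacudida da el snap: s(t) = 0. Tenemos el snap s(t) = 0. Sustituyendo t = 1: s(1) = 0.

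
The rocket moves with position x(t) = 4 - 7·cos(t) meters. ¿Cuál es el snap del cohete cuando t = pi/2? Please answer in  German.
Ausgehend von der Position x(t) = 4 - 7·cos(t), nehmen wir 4 Ableitungen. Durch Ableiten von der Position erhalten wir die Geschwindigkeit: v(t) = 7·sin(t). Durch Ableiten von der Geschwindigkeit erhalten wir die Beschleunigung: a(t) = 7·cos(t). Durch Ableiten von der Beschleunigung erhalten wir den Ruck: j(t) = -7·sin(t). Mit d/dt von j(t) finden wir s(t) = -7·cos(t). Wir haben den Snap s(t) = -7·cos(t). Durch Einsetzen von t = pi/2: s(pi/2) = 0.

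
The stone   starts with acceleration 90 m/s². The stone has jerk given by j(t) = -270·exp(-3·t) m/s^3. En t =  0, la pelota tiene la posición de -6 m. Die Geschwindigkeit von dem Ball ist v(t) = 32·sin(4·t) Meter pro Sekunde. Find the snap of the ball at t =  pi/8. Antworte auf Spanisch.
Debemos derivar nuestra ecuación de la velocidad v(t) = 32·sin(4·t) 3 veces. Derivando la velocidad, obtenemos la aceleración: a(t) = 128·cos(4·t). Derivando la aceleración, obtenemos la sacudida: j(t) = -512·sin(4·t). La derivada de la sacudida da el snap: s(t) = -2048·cos(4·t). De la ecuación del snap s(t) = -2048·cos(4·t), sustituimos t = pi/8 para obtener s = 0.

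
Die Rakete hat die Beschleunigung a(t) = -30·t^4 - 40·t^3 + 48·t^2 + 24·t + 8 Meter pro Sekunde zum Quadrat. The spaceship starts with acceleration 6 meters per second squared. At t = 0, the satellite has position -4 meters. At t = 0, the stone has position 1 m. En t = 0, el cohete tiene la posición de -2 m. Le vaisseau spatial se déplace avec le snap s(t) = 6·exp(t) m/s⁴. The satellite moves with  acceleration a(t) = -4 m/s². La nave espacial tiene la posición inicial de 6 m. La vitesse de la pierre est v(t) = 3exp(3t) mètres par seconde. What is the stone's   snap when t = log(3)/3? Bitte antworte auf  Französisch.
En partant de la vitesse v(t) = 3·exp(3·t), nous prenons 3 dérivées. En prenant d/dt de v(t), nous trouvons a(t) = 9·exp(3·t). La dérivée de l'accélération donne le jerk: j(t) = 27·exp(3·t). En dérivant le jerk, nous obtenons le snap: s(t) = 81·exp(3·t). De l'équation du snap s(t) = 81·exp(3·t), nous substituons t = log(3)/3 pour obtenir s = 243.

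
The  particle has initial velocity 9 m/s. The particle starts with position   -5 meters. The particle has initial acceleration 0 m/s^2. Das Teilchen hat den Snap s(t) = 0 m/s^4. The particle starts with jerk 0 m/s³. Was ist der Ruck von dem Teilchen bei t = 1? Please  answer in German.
Um dies zu lösen, müssen wir 1 Stammfunktion unserer Gleichung für den Snap s(t) = 0 finden. Das Integral von dem Snap ist der Ruck. Mit j(0) = 0 erhalten wir j(t) = 0. Aus der Gleichung für den Ruck j(t) = 0, setzen wir t = 1 ein und erhalten j = 0.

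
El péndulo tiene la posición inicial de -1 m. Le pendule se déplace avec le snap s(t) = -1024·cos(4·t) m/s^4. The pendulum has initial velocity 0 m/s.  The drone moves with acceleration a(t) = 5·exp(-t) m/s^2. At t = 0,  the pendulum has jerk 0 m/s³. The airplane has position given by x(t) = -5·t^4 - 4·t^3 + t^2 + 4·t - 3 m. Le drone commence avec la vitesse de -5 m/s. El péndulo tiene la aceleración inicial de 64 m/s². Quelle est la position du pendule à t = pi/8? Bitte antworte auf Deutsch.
Ausgehend von dem Snap s(t) = -1024·cos(4·t), nehmen wir 4 Integrale. Durch Integration von dem Snap und Verwendung der Anfangsbedingung j(0) = 0, erhalten wir j(t) = -256·sin(4·t). Die Stammfunktion von dem Ruck ist die Beschleunigung. Mit a(0) = 64 erhalten wir a(t) = 64·cos(4·t). Die Stammfunktion von der Beschleunigung ist die Geschwindigkeit. Mit v(0) = 0 erhalten wir v(t) = 16·sin(4·t). Durch Integration von der Geschwindigkeit und Verwendung der Anfangsbedingung x(0) = -1, erhalten wir x(t) = 3 - 4·cos(4·t). Wir haben die Position x(t) = 3 - 4·cos(4·t). Durch Einsetzen von t = pi/8: x(pi/8) = 3.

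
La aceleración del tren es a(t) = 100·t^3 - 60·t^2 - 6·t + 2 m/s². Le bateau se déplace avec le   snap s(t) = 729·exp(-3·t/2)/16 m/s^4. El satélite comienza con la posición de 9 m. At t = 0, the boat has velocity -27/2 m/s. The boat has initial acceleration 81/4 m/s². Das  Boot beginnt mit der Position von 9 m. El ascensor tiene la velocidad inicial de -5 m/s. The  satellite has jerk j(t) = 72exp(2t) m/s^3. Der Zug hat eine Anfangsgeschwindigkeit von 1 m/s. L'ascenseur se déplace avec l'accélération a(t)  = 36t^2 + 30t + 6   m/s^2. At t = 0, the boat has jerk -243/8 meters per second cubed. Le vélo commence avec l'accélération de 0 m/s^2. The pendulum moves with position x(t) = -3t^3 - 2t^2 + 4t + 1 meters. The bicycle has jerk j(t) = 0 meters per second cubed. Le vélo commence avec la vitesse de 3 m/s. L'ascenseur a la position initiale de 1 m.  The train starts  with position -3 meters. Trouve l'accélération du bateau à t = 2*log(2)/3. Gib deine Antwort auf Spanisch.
Partiendo del snap s(t) = 729·exp(-3·t/2)/16, tomamos 2 integrales. Tomando ∫s(t)dt y aplicando j(0) = -243/8, encontramos j(t) = -243·exp(-3·t/2)/8. La antiderivada de la sacudida es la aceleración. Usando a(0) = 81/4, obtenemos a(t) = 81·exp(-3·t/2)/4. Usando a(t) = 81·exp(-3·t/2)/4 y sustituyendo t = 2*log(2)/3, encontramos a = 81/8.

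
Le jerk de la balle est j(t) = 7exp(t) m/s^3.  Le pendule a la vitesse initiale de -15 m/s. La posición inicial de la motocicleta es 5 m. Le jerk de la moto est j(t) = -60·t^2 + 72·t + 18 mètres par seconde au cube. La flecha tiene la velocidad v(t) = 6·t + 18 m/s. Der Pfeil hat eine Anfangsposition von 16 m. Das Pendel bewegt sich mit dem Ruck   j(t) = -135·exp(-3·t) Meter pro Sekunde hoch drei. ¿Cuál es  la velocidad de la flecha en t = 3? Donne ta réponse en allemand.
Wir haben die Geschwindigkeit v(t) = 6·t + 18. Durch Einsetzen von t = 3: v(3) = 36.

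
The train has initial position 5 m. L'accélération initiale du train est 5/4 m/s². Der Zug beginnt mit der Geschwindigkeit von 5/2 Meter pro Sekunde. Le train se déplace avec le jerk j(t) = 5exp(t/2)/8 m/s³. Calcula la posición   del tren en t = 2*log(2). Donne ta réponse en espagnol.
Debemos encontrar la integral de nuestra ecuación de la sacudida j(t) = 5·exp(t/2)/8 3 veces. Tomando ∫j(t)dt y aplicando a(0) = 5/4, encontramos a(t) = 5·exp(t/2)/4. Tomando ∫a(t)dt y aplicando v(0) = 5/2, encontramos v(t) = 5·exp(t/2)/2. Tomando ∫v(t)dt y aplicando x(0) = 5, encontramos x(t) = 5·exp(t/2). Usando x(t) = 5·exp(t/2) y sustituyendo t = 2*log(2), encontramos x = 10.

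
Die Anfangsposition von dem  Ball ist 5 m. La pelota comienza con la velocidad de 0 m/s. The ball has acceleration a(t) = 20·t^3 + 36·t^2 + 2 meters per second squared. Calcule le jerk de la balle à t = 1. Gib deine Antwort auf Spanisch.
Partiendo de la aceleración a(t) = 20·t^3 + 36·t^2 + 2, tomamos 1 derivada. La derivada de la aceleración da la sacudida: j(t) = 60·t^2 + 72·t. De la ecuación de la sacudida j(t) = 60·t^2 + 72·t, sustituimos t = 1 para obtener j = 132.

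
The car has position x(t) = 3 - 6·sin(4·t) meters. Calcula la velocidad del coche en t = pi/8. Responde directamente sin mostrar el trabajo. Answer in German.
Bei t = pi/8, v = 0.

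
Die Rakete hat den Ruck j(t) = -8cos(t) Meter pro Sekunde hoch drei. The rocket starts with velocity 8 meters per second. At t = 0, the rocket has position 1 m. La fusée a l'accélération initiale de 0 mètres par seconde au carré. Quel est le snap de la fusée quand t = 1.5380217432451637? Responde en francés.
Nous devons dériver notre équation du jerk j(t) = -8·cos(t) 1 fois. La dérivée du jerk donne le snap: s(t) = 8·sin(t). De l'équation du snap s(t) = 8·sin(t), nous substituons t = 1.5380217432451637 pour obtenir s = 7.99570369129491.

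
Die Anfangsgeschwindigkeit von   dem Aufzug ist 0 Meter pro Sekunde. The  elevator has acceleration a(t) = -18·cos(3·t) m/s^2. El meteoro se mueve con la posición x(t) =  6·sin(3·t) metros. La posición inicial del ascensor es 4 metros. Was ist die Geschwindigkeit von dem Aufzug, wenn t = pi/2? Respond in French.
Nous devons intégrer notre équation de l'accélération a(t) = -18·cos(3·t) 1 fois. En intégrant l'accélération et en utilisant la condition initiale v(0) = 0, nous obtenons v(t) = -6·sin(3·t). En utilisant v(t) = -6·sin(3·t) et en substituant t = pi/2, nous trouvons v = 6.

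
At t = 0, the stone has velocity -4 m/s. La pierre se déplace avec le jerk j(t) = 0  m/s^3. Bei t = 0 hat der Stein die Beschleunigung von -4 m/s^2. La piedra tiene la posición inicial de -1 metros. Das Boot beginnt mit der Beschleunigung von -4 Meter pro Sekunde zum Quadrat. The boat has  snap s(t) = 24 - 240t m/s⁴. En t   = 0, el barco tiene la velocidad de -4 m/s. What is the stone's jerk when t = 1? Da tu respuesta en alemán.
Wir haben den Ruck j(t) = 0. Durch Einsetzen von t = 1: j(1) = 0.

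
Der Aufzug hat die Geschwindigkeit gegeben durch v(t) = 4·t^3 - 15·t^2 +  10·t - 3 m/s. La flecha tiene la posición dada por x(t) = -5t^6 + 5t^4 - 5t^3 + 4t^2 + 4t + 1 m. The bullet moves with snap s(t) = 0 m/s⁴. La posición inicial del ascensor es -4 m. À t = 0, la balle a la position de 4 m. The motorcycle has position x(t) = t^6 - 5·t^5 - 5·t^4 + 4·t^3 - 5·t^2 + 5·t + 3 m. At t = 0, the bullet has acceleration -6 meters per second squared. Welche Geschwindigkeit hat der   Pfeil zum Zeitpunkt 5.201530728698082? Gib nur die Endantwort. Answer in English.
The velocity at t = 5.201530728698082 is v = -111774.772372196.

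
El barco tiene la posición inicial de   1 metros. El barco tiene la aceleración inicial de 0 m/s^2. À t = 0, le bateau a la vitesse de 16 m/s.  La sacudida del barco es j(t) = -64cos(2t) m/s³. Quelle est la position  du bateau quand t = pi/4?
Nous devons trouver la primitive de notre équation du jerk j(t) = -64·cos(2·t) 3 fois. La primitive du jerk, avec a(0) = 0, donne l'accélération: a(t) = -32·sin(2·t). En intégrant l'accélération et en utilisant la condition initiale v(0) = 16, nous obtenons v(t) = 16·cos(2·t). La primitive de la vitesse, avec x(0) = 1, donne la position: x(t) = 8·sin(2·t) + 1. Nous avons la position x(t) = 8·sin(2·t) + 1. En substituant t = pi/4: x(pi/4) = 9.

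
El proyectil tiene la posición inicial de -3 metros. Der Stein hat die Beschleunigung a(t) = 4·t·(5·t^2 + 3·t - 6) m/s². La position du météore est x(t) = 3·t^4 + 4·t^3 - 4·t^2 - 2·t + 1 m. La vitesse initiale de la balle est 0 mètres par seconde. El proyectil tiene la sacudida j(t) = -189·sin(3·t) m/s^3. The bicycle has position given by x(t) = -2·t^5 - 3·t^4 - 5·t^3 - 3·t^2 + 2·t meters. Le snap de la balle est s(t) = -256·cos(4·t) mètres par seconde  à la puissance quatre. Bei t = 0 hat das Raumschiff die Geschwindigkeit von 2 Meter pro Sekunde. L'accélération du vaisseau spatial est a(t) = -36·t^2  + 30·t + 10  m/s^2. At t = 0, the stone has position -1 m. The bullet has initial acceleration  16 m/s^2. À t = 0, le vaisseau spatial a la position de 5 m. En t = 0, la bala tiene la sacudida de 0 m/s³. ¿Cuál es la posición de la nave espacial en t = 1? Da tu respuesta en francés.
Pour résoudre ceci, nous devons prendre 2 intégrales de notre équation de l'accélération a(t) = -36·t^2 + 30·t + 10. La primitive de l'accélération est la vitesse. En utilisant v(0) = 2, nous obtenons v(t) = -12·t^3 + 15·t^2 + 10·t + 2. En intégrant la vitesse et en utilisant la condition initiale x(0) = 5, nous obtenons x(t) = -3·t^4 + 5·t^3 + 5·t^2 + 2·t + 5. De l'équation de la position x(t) = -3·t^4 + 5·t^3 + 5·t^2 + 2·t + 5, nous substituons t = 1 pour obtenir x = 14.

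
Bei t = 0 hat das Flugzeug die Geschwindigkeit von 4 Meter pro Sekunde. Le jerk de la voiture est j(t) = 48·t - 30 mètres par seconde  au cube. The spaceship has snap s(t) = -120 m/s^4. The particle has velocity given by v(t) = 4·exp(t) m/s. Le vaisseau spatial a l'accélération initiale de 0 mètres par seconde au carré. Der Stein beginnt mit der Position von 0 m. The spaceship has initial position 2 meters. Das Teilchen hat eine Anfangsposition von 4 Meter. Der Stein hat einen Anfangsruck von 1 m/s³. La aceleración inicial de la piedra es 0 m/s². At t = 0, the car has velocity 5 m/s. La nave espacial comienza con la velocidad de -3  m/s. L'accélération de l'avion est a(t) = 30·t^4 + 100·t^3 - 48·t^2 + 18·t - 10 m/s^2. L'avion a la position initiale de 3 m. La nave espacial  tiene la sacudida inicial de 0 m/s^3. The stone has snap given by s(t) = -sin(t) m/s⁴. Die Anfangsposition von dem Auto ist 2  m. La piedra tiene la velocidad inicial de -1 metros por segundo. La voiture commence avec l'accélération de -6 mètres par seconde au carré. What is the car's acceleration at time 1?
We must find the integral of our jerk equation j(t) = 48·t - 30 1 time. Integrating jerk and using the initial condition a(0) = -6, we get a(t) = 24·t^2 - 30·t - 6. From the given acceleration equation a(t) = 24·t^2 - 30·t - 6, we substitute t = 1 to get a = -12.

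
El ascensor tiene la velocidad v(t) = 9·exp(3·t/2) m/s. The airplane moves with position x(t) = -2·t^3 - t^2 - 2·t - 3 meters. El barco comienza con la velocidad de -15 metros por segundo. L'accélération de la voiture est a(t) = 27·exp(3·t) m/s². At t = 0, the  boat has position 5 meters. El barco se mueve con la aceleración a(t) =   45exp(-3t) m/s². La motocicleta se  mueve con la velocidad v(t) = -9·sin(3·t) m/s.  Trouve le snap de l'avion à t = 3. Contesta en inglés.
Starting from position x(t) = -2·t^3 - t^2 - 2·t - 3, we take 4 derivatives. The derivative of position gives velocity: v(t) = -6·t^2 - 2·t - 2. Taking d/dt of v(t), we find a(t) = -12·t - 2. The derivative of acceleration gives jerk: j(t) = -12. The derivative of jerk gives snap: s(t) = 0. From the given snap equation s(t) = 0, we substitute t = 3 to get s = 0.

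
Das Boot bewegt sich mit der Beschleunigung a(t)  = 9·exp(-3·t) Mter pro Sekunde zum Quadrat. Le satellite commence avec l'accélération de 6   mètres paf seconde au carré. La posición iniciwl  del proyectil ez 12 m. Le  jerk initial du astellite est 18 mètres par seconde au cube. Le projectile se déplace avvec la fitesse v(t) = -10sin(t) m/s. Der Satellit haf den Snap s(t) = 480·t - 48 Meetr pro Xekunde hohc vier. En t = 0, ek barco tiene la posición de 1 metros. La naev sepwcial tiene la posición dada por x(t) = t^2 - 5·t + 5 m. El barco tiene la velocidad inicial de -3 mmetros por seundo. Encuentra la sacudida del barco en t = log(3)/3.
Partiendo de la aceleración a(t) = 9·exp(-3·t), tomamos 1 derivada. La derivada de la aceleración da la sacudida: j(t) = -27·exp(-3·t). Tenemos la sacudida j(t) = -27·exp(-3·t). Sustituyendo t = log(3)/3: j(log(3)/3) = -9.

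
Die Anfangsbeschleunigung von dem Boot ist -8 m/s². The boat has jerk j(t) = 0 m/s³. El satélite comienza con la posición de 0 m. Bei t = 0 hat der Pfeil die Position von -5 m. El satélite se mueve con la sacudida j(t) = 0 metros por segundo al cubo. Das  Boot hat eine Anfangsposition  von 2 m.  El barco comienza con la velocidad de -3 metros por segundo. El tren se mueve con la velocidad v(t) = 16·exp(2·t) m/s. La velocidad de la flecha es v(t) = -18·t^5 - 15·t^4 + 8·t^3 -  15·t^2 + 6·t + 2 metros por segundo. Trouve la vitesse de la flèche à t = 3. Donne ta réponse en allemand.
Wir haben die Geschwindigkeit v(t) = -18·t^5 - 15·t^4 + 8·t^3 - 15·t^2 + 6·t + 2. Durch Einsetzen von t = 3: v(3) = -5488.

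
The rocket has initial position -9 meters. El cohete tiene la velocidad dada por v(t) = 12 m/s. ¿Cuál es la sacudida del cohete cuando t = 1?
Partiendo de la velocidad v(t) = 12, tomamos 2 derivadas. La derivada de la velocidad da la aceleración: a(t) = 0. Derivando la aceleración, obtenemos la sacudida: j(t) = 0. De la ecuación de la sacudida j(t) = 0, sustituimos t = 1 para obtener j = 0.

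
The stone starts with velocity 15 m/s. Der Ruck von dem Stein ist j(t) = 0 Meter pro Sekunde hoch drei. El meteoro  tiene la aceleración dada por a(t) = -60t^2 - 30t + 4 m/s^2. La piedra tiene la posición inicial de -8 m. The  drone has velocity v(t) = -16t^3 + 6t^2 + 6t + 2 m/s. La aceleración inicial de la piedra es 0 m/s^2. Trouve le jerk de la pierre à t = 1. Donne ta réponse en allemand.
Wir haben den Ruck j(t) = 0. Durch Einsetzen von t = 1: j(1) = 0.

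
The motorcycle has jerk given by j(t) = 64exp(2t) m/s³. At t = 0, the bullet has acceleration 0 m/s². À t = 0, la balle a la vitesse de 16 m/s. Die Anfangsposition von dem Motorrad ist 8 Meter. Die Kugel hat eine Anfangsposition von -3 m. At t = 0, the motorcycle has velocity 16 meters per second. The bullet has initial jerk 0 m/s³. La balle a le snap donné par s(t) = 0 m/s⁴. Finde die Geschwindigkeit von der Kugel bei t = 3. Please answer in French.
Nous devons trouver la primitive de notre équation du snap s(t) = 0 3 fois. En prenant ∫s(t)dt et en appliquant j(0) = 0, nous trouvons j(t) = 0. L'intégrale du jerk, avec a(0) = 0, donne l'accélération: a(t) = 0. En intégrant l'accélération et en utilisant la condition initiale v(0) = 16, nous obtenons v(t) = 16. Nous avons la vitesse v(t) = 16. En substituant t = 3: v(3) = 16.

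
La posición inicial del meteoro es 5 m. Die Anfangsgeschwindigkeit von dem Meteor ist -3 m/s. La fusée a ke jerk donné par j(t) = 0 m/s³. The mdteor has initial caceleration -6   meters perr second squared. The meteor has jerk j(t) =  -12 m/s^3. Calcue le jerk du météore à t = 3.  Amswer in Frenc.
Nous avons le jerk j(t) = -12. En substituant t = 3: j(3) = -12.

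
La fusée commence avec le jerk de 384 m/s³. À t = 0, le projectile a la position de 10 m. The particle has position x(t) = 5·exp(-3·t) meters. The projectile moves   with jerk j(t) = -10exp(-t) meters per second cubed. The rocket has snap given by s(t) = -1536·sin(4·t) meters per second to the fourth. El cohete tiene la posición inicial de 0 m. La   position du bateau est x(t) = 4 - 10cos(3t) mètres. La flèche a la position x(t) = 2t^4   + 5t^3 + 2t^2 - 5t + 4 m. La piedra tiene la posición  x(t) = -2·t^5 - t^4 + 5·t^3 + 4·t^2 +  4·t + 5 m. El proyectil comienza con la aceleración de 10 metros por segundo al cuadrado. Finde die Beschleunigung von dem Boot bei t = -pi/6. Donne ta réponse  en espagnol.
Debemos derivar nuestra ecuación de la posición x(t) = 4 - 10·cos(3·t) 2 veces. La derivada de la posición da la velocidad: v(t) = 30·sin(3·t). Tomando d/dt de v(t), encontramos a(t) = 90·cos(3·t). Tenemos la aceleración a(t) = 90·cos(3·t). Sustituyendo t = -pi/6: a(-pi/6) = 0.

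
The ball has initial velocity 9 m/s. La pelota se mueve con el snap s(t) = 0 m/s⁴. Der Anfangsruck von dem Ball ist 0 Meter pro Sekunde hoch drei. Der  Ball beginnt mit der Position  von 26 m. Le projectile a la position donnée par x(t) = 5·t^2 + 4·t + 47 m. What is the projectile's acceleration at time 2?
To solve this, we need to take 2 derivatives of our position equation x(t) = 5·t^2 + 4·t + 47. Differentiating position, we get velocity: v(t) = 10·t + 4. Differentiating velocity, we get acceleration: a(t) = 10. We have acceleration a(t) = 10. Substituting t = 2: a(2) = 10.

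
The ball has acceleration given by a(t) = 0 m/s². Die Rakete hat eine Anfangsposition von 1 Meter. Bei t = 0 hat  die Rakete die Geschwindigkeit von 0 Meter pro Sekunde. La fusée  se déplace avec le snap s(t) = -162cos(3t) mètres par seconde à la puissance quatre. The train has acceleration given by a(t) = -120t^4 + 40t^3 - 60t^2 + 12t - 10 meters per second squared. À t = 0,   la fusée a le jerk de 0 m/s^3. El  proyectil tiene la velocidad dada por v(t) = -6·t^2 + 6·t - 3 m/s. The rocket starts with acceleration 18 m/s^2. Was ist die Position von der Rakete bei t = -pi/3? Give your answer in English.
To solve this, we need to take 4 antiderivatives of our snap equation s(t) = -162·cos(3·t). Taking ∫s(t)dt and applying j(0) = 0, we find j(t) = -54·sin(3·t). Integrating jerk and using the initial condition a(0) = 18, we get a(t) = 18·cos(3·t). The integral of acceleration, with v(0) = 0, gives velocity: v(t) = 6·sin(3·t). Finding the antiderivative of v(t) and using x(0) = 1: x(t) = 3 - 2·cos(3·t). We have position x(t) = 3 - 2·cos(3·t). Substituting t = -pi/3: x(-pi/3) = 5.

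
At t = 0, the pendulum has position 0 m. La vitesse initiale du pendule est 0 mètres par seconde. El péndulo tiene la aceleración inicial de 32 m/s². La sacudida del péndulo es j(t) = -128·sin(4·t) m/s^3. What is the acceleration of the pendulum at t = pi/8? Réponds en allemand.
Wir müssen das Integral unserer Gleichung für den Ruck j(t) = -128·sin(4·t) 1-mal finden. Das Integral von dem Ruck, mit a(0) = 32, ergibt die Beschleunigung: a(t) = 32·cos(4·t). Wir haben die Beschleunigung a(t) = 32·cos(4·t). Durch Einsetzen von t = pi/8: a(pi/8) = 0.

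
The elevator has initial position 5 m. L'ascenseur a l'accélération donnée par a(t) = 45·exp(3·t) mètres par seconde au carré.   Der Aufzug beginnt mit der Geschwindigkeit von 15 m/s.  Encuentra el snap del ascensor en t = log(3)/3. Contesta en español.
Partiendo de la aceleración a(t) = 45·exp(3·t), tomamos 2 derivadas. La derivada de la aceleración da la sacudida: j(t) = 135·exp(3·t). La derivada de la sacudida da el snap: s(t) = 405·exp(3·t). Usando s(t) = 405·exp(3·t) y sustituyendo t = log(3)/3, encontramos s = 1215.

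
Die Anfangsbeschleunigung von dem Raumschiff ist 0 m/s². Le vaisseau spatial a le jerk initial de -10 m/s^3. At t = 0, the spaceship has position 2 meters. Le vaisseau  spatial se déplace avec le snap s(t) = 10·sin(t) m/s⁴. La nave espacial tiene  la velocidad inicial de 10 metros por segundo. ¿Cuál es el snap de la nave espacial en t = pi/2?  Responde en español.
De la ecuación del snap s(t) = 10·sin(t), sustituimos t = pi/2 para obtener s = 10.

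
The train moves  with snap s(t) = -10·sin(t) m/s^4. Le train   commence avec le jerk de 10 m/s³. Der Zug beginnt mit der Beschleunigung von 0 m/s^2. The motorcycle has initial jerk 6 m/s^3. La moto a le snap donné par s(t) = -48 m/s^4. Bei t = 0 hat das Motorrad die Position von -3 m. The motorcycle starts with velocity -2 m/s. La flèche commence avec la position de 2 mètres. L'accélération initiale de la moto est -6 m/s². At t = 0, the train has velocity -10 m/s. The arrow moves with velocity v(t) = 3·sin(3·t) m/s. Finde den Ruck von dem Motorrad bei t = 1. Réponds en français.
Nous devons trouver la primitive de notre équation du snap s(t) = -48 1 fois. En intégrant le snap et en utilisant la condition initiale j(0) = 6, nous obtenons j(t) = 6 - 48·t. De l'équation du jerk j(t) = 6 - 48·t, nous substituons t = 1 pour obtenir j = -42.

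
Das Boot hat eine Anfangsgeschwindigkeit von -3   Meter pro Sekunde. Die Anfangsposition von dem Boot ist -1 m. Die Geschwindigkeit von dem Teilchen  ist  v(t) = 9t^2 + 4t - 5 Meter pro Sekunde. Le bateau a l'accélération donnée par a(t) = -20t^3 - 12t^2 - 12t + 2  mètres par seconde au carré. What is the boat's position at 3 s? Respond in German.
Wir müssen unsere Gleichung für die Beschleunigung a(t) = -20·t^3 - 12·t^2 - 12·t + 2 2-mal integrieren. Das Integral von der Beschleunigung ist die Geschwindigkeit. Mit v(0) = -3 erhalten wir v(t) = -5·t^4 - 4·t^3 - 6·t^2 + 2·t - 3. Durch Integration von der Geschwindigkeit und Verwendung der Anfangsbedingung x(0) = -1, erhalten wir x(t) = -t^5 - t^4 - 2·t^3 + t^2 - 3·t - 1. Wir haben die Position x(t) = -t^5 - t^4 - 2·t^3 + t^2 - 3·t - 1. Durch Einsetzen von t = 3: x(3) = -379.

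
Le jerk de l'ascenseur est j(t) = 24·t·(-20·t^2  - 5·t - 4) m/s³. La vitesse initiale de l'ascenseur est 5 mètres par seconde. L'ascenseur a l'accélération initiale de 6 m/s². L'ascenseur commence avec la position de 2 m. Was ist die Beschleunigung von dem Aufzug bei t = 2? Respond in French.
En partant du jerk j(t) = 24·t·(-20·t^2 - 5·t - 4), nous prenons 1 intégrale. En intégrant le jerk et en utilisant la condition initiale a(0) = 6, nous obtenons a(t) = -120·t^4 - 40·t^3 - 48·t^2 + 6. Nous avons l'accélération a(t) = -120·t^4 - 40·t^3 - 48·t^2 + 6. En substituant t = 2: a(2) = -2426.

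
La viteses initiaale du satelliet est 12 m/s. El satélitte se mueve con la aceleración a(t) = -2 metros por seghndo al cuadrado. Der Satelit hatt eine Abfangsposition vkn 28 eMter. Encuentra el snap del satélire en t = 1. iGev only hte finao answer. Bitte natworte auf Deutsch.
Der Snap bei t = 1 ist s = 0.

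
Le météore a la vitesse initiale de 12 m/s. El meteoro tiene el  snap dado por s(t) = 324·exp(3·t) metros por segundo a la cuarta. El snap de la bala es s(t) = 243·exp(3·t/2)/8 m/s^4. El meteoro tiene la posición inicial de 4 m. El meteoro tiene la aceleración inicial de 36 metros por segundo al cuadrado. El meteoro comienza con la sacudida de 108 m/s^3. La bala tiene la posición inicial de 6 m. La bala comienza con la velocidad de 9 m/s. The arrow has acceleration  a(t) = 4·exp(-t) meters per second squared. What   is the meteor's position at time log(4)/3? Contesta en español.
Partiendo del snap s(t) = 324·exp(3·t), tomamos 4 antiderivadas. Tomando ∫s(t)dt y aplicando j(0) = 108, encontramos j(t) = 108·exp(3·t). Tomando ∫j(t)dt y aplicando a(0) = 36, encontramos a(t) = 36·exp(3·t). Integrando la aceleración y usando la condición inicial v(0) = 12, obtenemos v(t) = 12·exp(3·t). La antiderivada de la velocidad, con x(0) = 4, da la posición: x(t) = 4·exp(3·t). De la ecuación de la posición x(t) = 4·exp(3·t), sustituimos t = log(4)/3 para obtener x = 16.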